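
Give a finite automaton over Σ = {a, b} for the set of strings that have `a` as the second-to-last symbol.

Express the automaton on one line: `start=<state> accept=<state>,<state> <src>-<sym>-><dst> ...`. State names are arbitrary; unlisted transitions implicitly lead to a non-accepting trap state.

start=q0 accept=q3,q4 q0-a->q1 q0-b->q2 q1-a->q3 q1-b->q4 q2-a->q5 q2-b->q6 q3-a->q3 q3-b->q4 q4-a->q5 q4-b->q6 q5-a->q3 q5-b->q4 q6-a->q5 q6-b->q6

Because acceptance depends on a position counted from the end, the machine has to buffer the most recent 2 symbols. Make each state the string of the last up-to-2 symbols read; on input `x` shift the window left and append `x`. Accept when the buffered window has length 2 and begins with `a`.
A 7-state machine:
        a   b  
>  q0   q1  q2 
   q1   q3  q4 
   q2   q5  q6 
 * q3   q3  q4 
 * q4   q5  q6 
   q5   q3  q4 
   q6   q5  q6 
(> = start, * = accepting)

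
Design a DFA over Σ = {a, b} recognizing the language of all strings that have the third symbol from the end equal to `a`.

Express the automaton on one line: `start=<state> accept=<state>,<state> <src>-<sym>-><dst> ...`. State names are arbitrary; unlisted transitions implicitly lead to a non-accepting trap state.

A DFA must remember the last 3 symbols (since which symbol is third-to-last isn't known until the input ends). Use one state per possible window of the last ≤3 symbols; accept from those whose window starts with `a`.
With 15 states:
          a    b  
>  S0     S1   S2 
   S1     S3   S4 
   S2     S5   S6 
   S3     S7   S8 
   S4     S9  S10 
   S5    S11  S12 
   S6    S13  S14 
 * S7     S7   S8 
 * S8     S9  S10 
 * S9    S11  S12 
 * S10   S13  S14 
   S11    S7   S8 
   S12    S9  S10 
   S13   S11  S12 
   S14   S13  S14 
(> = start, * = accepting)

start=S0 accept=S7,S8,S9,S10 S0-a->S1 S0-b->S2 S1-a->S3 S1-b->S4 S2-a->S5 S2-b->S6 S3-a->S7 S3-b->S8 S4-a->S9 S4-b->S10 S5-a->S11 S5-b->S12 S6-a->S13 S6-b->S14 S7-a->S7 S7-b->S8 S8-a->S9 S8-b->S10 S9-a->S11 S9-b->S12 S10-a->S13 S10-b->S14 S11-a->S7 S11-b->S8 S12-a->S9 S12-b->S10 S13-a->S11 S13-b->S12 S14-a->S13 S14-b->S14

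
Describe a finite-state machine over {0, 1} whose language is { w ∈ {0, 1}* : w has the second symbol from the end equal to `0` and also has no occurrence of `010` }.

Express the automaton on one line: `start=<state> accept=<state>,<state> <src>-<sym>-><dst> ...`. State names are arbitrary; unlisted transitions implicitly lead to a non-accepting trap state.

start=S0 accept=S2,S3 S0-0->S1 S0-1->S0 S1-0->S2 S1-1->S3 S2-0->S2 S2-1->S3 S3-0->S4 S3-1->S0 S4-0->S4 S4-1->S4

Handle the two conditions separately and then intersect. The first has 7 states tracking the last 2 symbols read; the second has 4 states tracking partial matches of the forbidden pattern `010`. A product state is a pair (one from each), accepting exactly when both do. Minimizing collapses redundant product states.
        0   1  
>  S0   S1  S0 
   S1   S2  S3 
 * S2   S2  S3 
 * S3   S4  S0 
   S4   S4  S4 
(> = start, * = accepting)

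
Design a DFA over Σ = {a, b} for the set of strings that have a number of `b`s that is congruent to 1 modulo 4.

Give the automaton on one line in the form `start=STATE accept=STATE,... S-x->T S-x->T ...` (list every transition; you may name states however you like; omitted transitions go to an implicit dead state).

start=s0 accept=s1 s0-a->s0 s0-b->s1 s1-a->s1 s1-b->s2 s2-a->s2 s2-b->s3 s3-a->s3 s3-b->s0

Keep the running count of `b`s modulo 4: each `b` advances along the cycle s0 → s1 → s2 → s3 → s0 while other symbols loop. Accept at s1.
        a   b  
>  s0   s0  s1 
 * s1   s1  s2 
   s2   s2  s3 
   s3   s3  s0 
(> = start, * = accepting)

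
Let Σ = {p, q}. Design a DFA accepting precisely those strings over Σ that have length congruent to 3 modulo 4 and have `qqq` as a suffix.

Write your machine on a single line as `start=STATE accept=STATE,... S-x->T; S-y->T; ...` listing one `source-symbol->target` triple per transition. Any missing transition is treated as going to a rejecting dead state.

Build one automaton per condition and run them in lockstep. The first has 4 states tracking the input length modulo 4; the second has 4 states tracking how much of the suffix `qqq` has currently been matched. A product state is a pair (one from each), accepting exactly when both do.
A 16-state machine:
          p    q  
>  S0     S1   S2 
   S1     S3   S4 
   S2     S3   S5 
   S3     S6   S7 
   S4     S6   S8 
   S5     S6   S9 
   S6     S0  S10 
   S7     S0  S11 
   S8     S0  S12 
 * S9     S0  S12 
   S10    S1  S13 
   S11    S1  S14 
   S12    S1  S14 
   S13    S3  S15 
   S14    S3  S15 
   S15    S6   S9 
(> = start, * = accepting)

start=S0; accept=S9; S0-p->S1; S0-q->S2; S1-p->S3; S1-q->S4; S2-p->S3; S2-q->S5; S3-p->S6; S3-q->S7; S4-p->S6; S4-q->S8; S5-p->S6; S5-q->S9; S6-p->S0; S6-q->S10; S7-p->S0; S7-q->S11; S8-p->S0; S8-q->S12; S9-p->S0; S9-q->S12; S10-p->S1; S10-q->S13; S11-p->S1; S11-q->S14; S12-p->S1; S12-q->S14; S13-p->S3; S13-q->S15; S14-p->S3; S14-q->S15; S15-p->S6; S15-q->S9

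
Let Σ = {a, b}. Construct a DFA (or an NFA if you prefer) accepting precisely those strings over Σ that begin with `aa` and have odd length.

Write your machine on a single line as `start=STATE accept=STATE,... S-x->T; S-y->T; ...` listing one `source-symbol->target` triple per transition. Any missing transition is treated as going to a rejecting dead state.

start=q0; accept=q4; q0-a->q1; q0-b->q2; q1-a->q3; q1-b->q2; q2-a->q2; q2-b->q2; q3-a->q4; q3-b->q4; q4-a->q3; q4-b->q3

Handle the two conditions separately and then intersect. The first has 4 states tracking whether the input so far still matches the prefix `aa`; the second has 2 states tracking the input length modulo 2. A product state is a pair (one from each), accepting exactly when both do. After merging equivalent states the machine shrinks.
A 5-state machine:
        a   b  
>  q0   q1  q2 
   q1   q3  q2 
   q2   q2  q2 
   q3   q4  q4 
 * q4   q3  q3 
(> = start, * = accepting)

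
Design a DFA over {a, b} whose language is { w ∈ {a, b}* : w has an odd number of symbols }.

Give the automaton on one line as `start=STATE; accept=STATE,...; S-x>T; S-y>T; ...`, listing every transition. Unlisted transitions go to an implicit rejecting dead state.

start=S0; accept=S1; S0-a>S1; S0-b>S1; S1-a>S0; S1-b>S0

Only the length mod 2 matters, so use a 2-cycle: from any state, every input symbol moves to the next state, wrapping S1 back to S0. Mark S1 accepting.
A 2-state machine:
        a   b  
>  S0   S1  S1 
 * S1   S0  S0 
(> = start, * = accepting)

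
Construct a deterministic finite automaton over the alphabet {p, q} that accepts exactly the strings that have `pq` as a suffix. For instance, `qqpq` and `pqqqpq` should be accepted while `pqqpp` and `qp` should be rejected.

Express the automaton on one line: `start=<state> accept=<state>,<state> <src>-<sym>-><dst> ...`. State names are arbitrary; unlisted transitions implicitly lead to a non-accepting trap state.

start=S0 accept=S2 S0-p->S1 S0-q->S0 S1-p->S1 S1-q->S2 S2-p->S1 S2-q->S0

Remember how much of `pq` the current input suffix matches. State S0 means no match yet; S1 means the last symbol is `p`; S2 means the last 2 symbols are `pq`. Only S2 accepts. On a mismatch, fall back to the longest proper suffix that is still a prefix of `pq`.
A 3-state machine:
        p   q  
>  S0   S1  S0 
   S1   S1  S2 
 * S2   S1  S0 
(> = start, * = accepting)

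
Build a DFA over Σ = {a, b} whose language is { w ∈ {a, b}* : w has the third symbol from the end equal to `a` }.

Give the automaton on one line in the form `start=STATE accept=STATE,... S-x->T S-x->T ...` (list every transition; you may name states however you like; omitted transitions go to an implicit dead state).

A DFA must remember the last 3 symbols (since which symbol is third-to-last isn't known until the input ends). Use one state per possible window of the last ≤3 symbols; accept from those whose window starts with `a`.
15 states suffice.
          a    b  
>  q0     q1   q2 
   q1     q3   q4 
   q2     q5   q6 
   q3     q7   q8 
   q4     q9  q10 
   q5    q11  q12 
   q6    q13  q14 
 * q7     q7   q8 
 * q8     q9  q10 
 * q9    q11  q12 
 * q10   q13  q14 
   q11    q7   q8 
   q12    q9  q10 
   q13   q11  q12 
   q14   q13  q14 
(> = start, * = accepting)

start=q0 accept=q7,q8,q9,q10 q0-a->q1 q0-b->q2 q1-a->q3 q1-b->q4 q2-a->q5 q2-b->q6 q3-a->q7 q3-b->q8 q4-a->q9 q4-b->q10 q5-a->q11 q5-b->q12 q6-a->q13 q6-b->q14 q7-a->q7 q7-b->q8 q8-a->q9 q8-b->q10 q9-a->q11 q9-b->q12 q10-a->q13 q10-b->q14 q11-a->q7 q11-b->q8 q12-a->q9 q12-b->q10 q13-a->q11 q13-b->q12 q14-a->q13 q14-b->q14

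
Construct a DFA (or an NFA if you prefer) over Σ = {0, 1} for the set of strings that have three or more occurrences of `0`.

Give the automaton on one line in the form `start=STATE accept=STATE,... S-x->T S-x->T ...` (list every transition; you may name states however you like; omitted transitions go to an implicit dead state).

start=A accept=D,E A-0->B A-1->A B-0->C B-1->B C-0->D C-1->C D-0->E D-1->D E-0->E E-1->E

Only the number of `0`s matters, and only up to 4. Make a chain A → B → C → D → E advanced by each `0` (with E absorbing); every other symbol self-loops. The accepting set is {D, E}.
With 5 states:
       0  1 
>  A   B  A 
   B   C  B 
   C   D  C 
 * D   E  D 
 * E   E  E 
(> = start, * = accepting)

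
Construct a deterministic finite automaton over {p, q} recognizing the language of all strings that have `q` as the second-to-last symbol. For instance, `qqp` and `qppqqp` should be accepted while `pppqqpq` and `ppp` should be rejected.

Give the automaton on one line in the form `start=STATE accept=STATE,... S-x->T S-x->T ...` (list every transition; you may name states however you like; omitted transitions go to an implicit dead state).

start=S0 accept=S5,S6 S0-p->S1 S0-q->S2 S1-p->S3 S1-q->S4 S2-p->S5 S2-q->S6 S3-p->S3 S3-q->S4 S4-p->S5 S4-q->S6 S5-p->S3 S5-q->S4 S6-p->S5 S6-q->S6

A DFA must remember the last 2 symbols (since which symbol is second-to-last isn't known until the input ends). Use one state per possible window of the last ≤2 symbols; accept from those whose window starts with `q`.
7 states suffice.
        p   q  
>  S0   S1  S2 
   S1   S3  S4 
   S2   S5  S6 
   S3   S3  S4 
   S4   S5  S6 
 * S5   S3  S4 
 * S6   S5  S6 
(> = start, * = accepting)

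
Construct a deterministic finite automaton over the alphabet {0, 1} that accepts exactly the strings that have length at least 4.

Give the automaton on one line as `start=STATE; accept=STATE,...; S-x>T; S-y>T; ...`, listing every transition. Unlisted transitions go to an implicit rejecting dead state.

Count input length up to 5: every symbol moves from A toward F, which means 'more than 4' and absorbs. Accept from {E, F}.
       0  1 
>  A   B  B 
   B   C  C 
   C   D  D 
   D   E  E 
 * E   F  F 
 * F   F  F 
(> = start, * = accepting)

start=A; accept=E,F; A-0>B; A-1>B; B-0>C; B-1>C; C-0>D; C-1>D; D-0>E; D-1>E; E-0>F; E-1>F; F-0>F; F-1>F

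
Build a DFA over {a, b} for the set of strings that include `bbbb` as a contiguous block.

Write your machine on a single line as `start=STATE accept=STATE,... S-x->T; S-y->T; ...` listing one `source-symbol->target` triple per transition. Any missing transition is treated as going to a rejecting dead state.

Track how much of `bbbb` has been matched so far: state s0 is no progress, s4 is the absorbing accept state reached once `bbbb` has occurred. Intermediate states record partial matches; on a mismatch, fall back to the longest reusable overlap.
5 states suffice.
        a   b  
>  s0   s0  s1 
   s1   s0  s2 
   s2   s0  s3 
   s3   s0  s4 
 * s4   s4  s4 
(> = start, * = accepting)

start=s0; accept=s4; s0-a->s0; s0-b->s1; s1-a->s0; s1-b->s2; s2-a->s0; s2-b->s3; s3-a->s0; s3-b->s4; s4-a->s4; s4-b->s4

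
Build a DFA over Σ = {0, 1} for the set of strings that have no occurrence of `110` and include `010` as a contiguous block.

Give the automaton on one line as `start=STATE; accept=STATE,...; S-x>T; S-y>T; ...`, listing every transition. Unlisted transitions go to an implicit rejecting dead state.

start=q0; accept=q5,q6,q7; q0-0>q1; q0-1>q2; q1-0>q1; q1-1>q3; q2-0>q1; q2-1>q4; q3-0>q5; q3-1>q4; q4-0>q4; q4-1>q4; q5-0>q5; q5-1>q6; q6-0>q5; q6-1>q7; q7-0>q4; q7-1>q7

Handle the two conditions separately and then intersect. The first has 4 states tracking partial matches of the forbidden pattern `110`; the second has 4 states tracking whether and how much of `010` has been seen. A product state is a pair (one from each), accepting exactly when both do. After merging equivalent states the machine shrinks.
With 8 states:
        0   1  
>  q0   q1  q2 
   q1   q1  q3 
   q2   q1  q4 
   q3   q5  q4 
   q4   q4  q4 
 * q5   q5  q6 
 * q6   q5  q7 
 * q7   q4  q7 
(> = start, * = accepting)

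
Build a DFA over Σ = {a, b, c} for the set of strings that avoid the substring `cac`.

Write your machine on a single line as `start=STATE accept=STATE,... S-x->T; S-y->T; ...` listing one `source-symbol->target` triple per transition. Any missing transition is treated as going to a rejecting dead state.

This is the complement of 'contains `cac`'. Use the same substring-matching states — S0 through S3 holding how much of `cac` has just been matched — but flip the accepting set: everything except the trap S3 accepts.
        a   b   c  
>* S0   S0  S0  S1 
 * S1   S2  S0  S1 
 * S2   S0  S0  S3 
   S3   S3  S3  S3 
(> = start, * = accepting)

start=S0; accept=S0,S1,S2; S0-a->S0; S0-b->S0; S0-c->S1; S1-a->S2; S1-b->S0; S1-c->S1; S2-a->S0; S2-b->S0; S2-c->S3; S3-a->S3; S3-b->S3; S3-c->S3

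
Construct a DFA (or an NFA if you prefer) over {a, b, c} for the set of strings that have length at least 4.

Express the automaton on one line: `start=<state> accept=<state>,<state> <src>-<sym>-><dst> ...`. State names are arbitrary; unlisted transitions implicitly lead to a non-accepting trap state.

Count input length up to 5: every symbol moves from s0 toward s5, which means 'more than 4' and absorbs. Accept from {s4, s5}.
        a   b   c  
>  s0   s1  s1  s1 
   s1   s2  s2  s2 
   s2   s3  s3  s3 
   s3   s4  s4  s4 
 * s4   s5  s5  s5 
 * s5   s5  s5  s5 
(> = start, * = accepting)

start=s0 accept=s4,s5 s0-a->s1 s0-b->s1 s0-c->s1 s1-a->s2 s1-b->s2 s1-c->s2 s2-a->s3 s2-b->s3 s2-c->s3 s3-a->s4 s3-b->s4 s3-c->s4 s4-a->s5 s4-b->s5 s4-c->s5 s5-a->s5 s5-b->s5 s5-c->s5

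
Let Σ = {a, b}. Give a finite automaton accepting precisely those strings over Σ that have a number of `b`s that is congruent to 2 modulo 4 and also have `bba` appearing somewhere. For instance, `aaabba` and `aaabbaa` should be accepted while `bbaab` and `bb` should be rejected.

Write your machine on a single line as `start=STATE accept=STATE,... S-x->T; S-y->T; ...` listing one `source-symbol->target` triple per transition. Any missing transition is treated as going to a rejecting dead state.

start=s0; accept=s5; s0-a->s0; s0-b->s1; s1-a->s2; s1-b->s3; s2-a->s2; s2-b->s4; s3-a->s5; s3-b->s6; s4-a->s7; s4-b->s6; s5-a->s5; s5-b->s8; s6-a->s8; s6-b->s9; s7-a->s7; s7-b->s10; s8-a->s8; s8-b->s11; s9-a->s11; s9-b->s12; s10-a->s13; s10-b->s9; s11-a->s11; s11-b->s14; s12-a->s14; s12-b->s3; s13-a->s13; s13-b->s15; s14-a->s14; s14-b->s5; s15-a->s0; s15-b->s12

Handle the two conditions separately and then intersect. One (4 states) tracks the count of `b`s modulo 4; the other (4 states) tracks whether and how much of `bba` has been seen. Each combined state is a pair, one component from each; accept when both components accept.
A 16-state machine:
          a    b  
>  s0     s0   s1 
   s1     s2   s3 
   s2     s2   s4 
   s3     s5   s6 
   s4     s7   s6 
 * s5     s5   s8 
   s6     s8   s9 
   s7     s7  s10 
   s8     s8  s11 
   s9    s11  s12 
   s10   s13   s9 
   s11   s11  s14 
   s12   s14   s3 
   s13   s13  s15 
   s14   s14   s5 
   s15    s0  s12 
(> = start, * = accepting)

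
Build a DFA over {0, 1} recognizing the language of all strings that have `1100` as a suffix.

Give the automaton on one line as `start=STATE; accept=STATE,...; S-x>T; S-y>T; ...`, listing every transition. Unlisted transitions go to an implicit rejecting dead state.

start=A; accept=E; A-0>A; A-1>B; B-0>A; B-1>C; C-0>D; C-1>C; D-0>E; D-1>B; E-0>A; E-1>B

Let each state record the length of the longest suffix of the input read so far that is also a prefix of `1100`. B means the last symbol is `1`; C means the last 2 symbols are `11`; D means the last 3 symbols are `110`; E means the last 4 symbols are `1100`. Accept only at E, where the string currently ends in `1100`.
5 states suffice.
       0  1 
>  A   A  B 
   B   A  C 
   C   D  C 
   D   E  B 
 * E   A  B 
(> = start, * = accepting)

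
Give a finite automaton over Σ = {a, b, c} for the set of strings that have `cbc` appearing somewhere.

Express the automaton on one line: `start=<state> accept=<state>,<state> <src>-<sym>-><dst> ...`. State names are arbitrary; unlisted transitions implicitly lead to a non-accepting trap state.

start=q0 accept=q3 q0-a->q0 q0-b->q0 q0-c->q1 q1-a->q0 q1-b->q2 q1-c->q1 q2-a->q0 q2-b->q0 q2-c->q3 q3-a->q3 q3-b->q3 q3-c->q3

Track how much of `cbc` has been matched so far: state q0 is no progress, q3 is the absorbing accept state reached once `cbc` has occurred. Intermediate states record partial matches; on a mismatch, fall back to the longest reusable overlap.
        a   b   c  
>  q0   q0  q0  q1 
   q1   q0  q2  q1 
   q2   q0  q0  q3 
 * q3   q3  q3  q3 
(> = start, * = accepting)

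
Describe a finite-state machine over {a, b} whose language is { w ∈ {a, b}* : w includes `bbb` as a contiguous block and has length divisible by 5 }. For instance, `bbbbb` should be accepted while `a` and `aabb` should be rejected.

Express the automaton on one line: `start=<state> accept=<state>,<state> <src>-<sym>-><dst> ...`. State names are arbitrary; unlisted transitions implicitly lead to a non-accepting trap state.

Handle the two conditions separately and then intersect. The first has 4 states tracking whether and how much of `bbb` has been seen; the second has 5 states tracking the input length modulo 5. A product state is a pair (one from each), accepting exactly when both do.
20 states suffice.
          a    b  
>  s0     s1   s2 
   s1     s3   s4 
   s2     s3   s5 
   s3     s6   s7 
   s4     s6   s8 
   s5     s6   s9 
   s6    s10  s11 
   s7    s10  s12 
   s8    s10  s13 
   s9    s13  s13 
   s10    s0  s14 
   s11    s0  s15 
   s12    s0  s16 
   s13   s16  s16 
   s14    s1  s17 
   s15    s1  s18 
 * s16   s18  s18 
   s17    s3  s19 
   s18   s19  s19 
   s19    s9   s9 
(> = start, * = accepting)

start=s0 accept=s16 s0-a->s1 s0-b->s2 s1-a->s3 s1-b->s4 s2-a->s3 s2-b->s5 s3-a->s6 s3-b->s7 s4-a->s6 s4-b->s8 s5-a->s6 s5-b->s9 s6-a->s10 s6-b->s11 s7-a->s10 s7-b->s12 s8-a->s10 s8-b->s13 s9-a->s13 s9-b->s13 s10-a->s0 s10-b->s14 s11-a->s0 s11-b->s15 s12-a->s0 s12-b->s16 s13-a->s16 s13-b->s16 s14-a->s1 s14-b->s17 s15-a->s1 s15-b->s18 s16-a->s18 s16-b->s18 s17-a->s3 s17-b->s19 s18-a->s19 s18-b->s19 s19-a->s9 s19-b->s9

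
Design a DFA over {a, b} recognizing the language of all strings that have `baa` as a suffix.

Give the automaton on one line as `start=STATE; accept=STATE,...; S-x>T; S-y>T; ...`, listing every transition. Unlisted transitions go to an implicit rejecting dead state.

Remember how much of `baa` the current input suffix matches. State s0 means no match yet; s1 means the last symbol is `b`; s2 means the last 2 symbols are `ba`; s3 means the last 3 symbols are `baa`. Only s3 accepts. On a mismatch, fall back to the longest proper suffix that is still a prefix of `baa`.
A 4-state machine:
        a   b  
>  s0   s0  s1 
   s1   s2  s1 
   s2   s3  s1 
 * s3   s0  s1 
(> = start, * = accepting)

start=s0; accept=s3; s0-a>s0; s0-b>s1; s1-a>s2; s1-b>s1; s2-a>s3; s2-b>s1; s3-a>s0; s3-b>s1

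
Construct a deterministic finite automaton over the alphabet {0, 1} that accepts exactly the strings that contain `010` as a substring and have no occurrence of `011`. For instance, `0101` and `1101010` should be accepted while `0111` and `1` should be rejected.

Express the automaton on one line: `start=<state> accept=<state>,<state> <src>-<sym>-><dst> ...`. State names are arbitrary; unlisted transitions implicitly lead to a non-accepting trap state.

start=q0 accept=q3,q5 q0-0->q1 q0-1->q0 q1-0->q1 q1-1->q2 q2-0->q3 q2-1->q4 q3-0->q3 q3-1->q5 q4-0->q6 q4-1->q4 q5-0->q3 q5-1->q7 q6-0->q6 q6-1->q8 q7-0->q7 q7-1->q7 q8-0->q7 q8-1->q4

Handle the two conditions separately and then intersect. One (4 states) tracks whether and how much of `010` has been seen; the other (4 states) tracks partial matches of the forbidden pattern `011`. Each combined state is a pair, one component from each; accept when both components accept.
9 states suffice.
        0   1  
>  q0   q1  q0 
   q1   q1  q2 
   q2   q3  q4 
 * q3   q3  q5 
   q4   q6  q4 
 * q5   q3  q7 
   q6   q6  q8 
   q7   q7  q7 
   q8   q7  q4 
(> = start, * = accepting)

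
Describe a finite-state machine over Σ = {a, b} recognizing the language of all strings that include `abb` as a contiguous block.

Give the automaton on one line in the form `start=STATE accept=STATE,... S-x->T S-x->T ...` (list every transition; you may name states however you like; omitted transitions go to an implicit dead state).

start=q0 accept=q3 q0-a->q1 q0-b->q0 q1-a->q1 q1-b->q2 q2-a->q1 q2-b->q3 q3-a->q3 q3-b->q3

Track how much of `abb` has been matched so far: state q0 is no progress, q3 is the absorbing accept state reached once `abb` has occurred. Intermediate states record partial matches; on a mismatch, fall back to the longest reusable overlap.
4 states suffice.
        a   b  
>  q0   q1  q0 
   q1   q1  q2 
   q2   q1  q3 
 * q3   q3  q3 
(> = start, * = accepting)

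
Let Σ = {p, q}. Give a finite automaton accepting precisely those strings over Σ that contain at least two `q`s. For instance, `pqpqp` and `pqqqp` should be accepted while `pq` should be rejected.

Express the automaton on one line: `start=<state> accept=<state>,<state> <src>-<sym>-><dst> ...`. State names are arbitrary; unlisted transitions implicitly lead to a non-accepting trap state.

start=S0 accept=S2,S3 S0-p->S0 S0-q->S1 S1-p->S1 S1-q->S2 S2-p->S2 S2-q->S3 S3-p->S3 S3-q->S3

Only the number of `q`s matters, and only up to 3. Make a chain S0 → S1 → S2 → S3 advanced by each `q` (with S3 absorbing); every other symbol self-loops. The accepting set is {S2, S3}.
A 4-state machine:
        p   q  
>  S0   S0  S1 
   S1   S1  S2 
 * S2   S2  S3 
 * S3   S3  S3 
(> = start, * = accepting)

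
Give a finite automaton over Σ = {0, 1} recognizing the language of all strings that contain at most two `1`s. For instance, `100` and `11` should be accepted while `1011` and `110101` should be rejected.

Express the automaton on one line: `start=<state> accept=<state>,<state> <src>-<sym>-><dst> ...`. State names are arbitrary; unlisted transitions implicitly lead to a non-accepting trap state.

Count `1`s, saturating at 3: states S0 through S2 mean 0 through 2 `1`s seen; S3 means more than 2. Each `1` increments (capped at S3); other symbols loop. Accept from {S0, S1, S2}.
        0   1  
>* S0   S0  S1 
 * S1   S1  S2 
 * S2   S2  S3 
   S3   S3  S3 
(> = start, * = accepting)

start=S0 accept=S0,S1,S2 S0-0->S0 S0-1->S1 S1-0->S1 S1-1->S2 S2-0->S2 S2-1->S3 S3-0->S3 S3-1->S3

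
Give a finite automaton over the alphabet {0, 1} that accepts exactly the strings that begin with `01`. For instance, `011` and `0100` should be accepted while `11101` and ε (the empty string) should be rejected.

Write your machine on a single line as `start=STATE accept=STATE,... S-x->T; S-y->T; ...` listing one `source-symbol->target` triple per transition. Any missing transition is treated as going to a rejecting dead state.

Walk along `01` while the input agrees: from S0 take `0` to S1, and so on. Any deviation drops to the rejecting sink S3. Once S2 is reached the prefix is confirmed and every continuation is accepted.
        0   1  
>  S0   S1  S3 
   S1   S3  S2 
 * S2   S2  S2 
   S3   S3  S3 
(> = start, * = accepting)

start=S0; accept=S2; S0-0->S1; S0-1->S3; S1-0->S3; S1-1->S2; S2-0->S2; S2-1->S2; S3-0->S3; S3-1->S3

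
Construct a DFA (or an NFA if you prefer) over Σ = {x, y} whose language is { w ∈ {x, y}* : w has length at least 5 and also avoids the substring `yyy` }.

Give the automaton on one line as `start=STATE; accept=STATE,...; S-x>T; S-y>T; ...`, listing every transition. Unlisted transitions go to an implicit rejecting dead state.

start=q0; accept=q14,q15,q16,q18,q19,q20; q0-x>q1; q0-y>q2; q1-x>q3; q1-y>q4; q2-x>q3; q2-y>q5; q3-x>q6; q3-y>q7; q4-x>q6; q4-y>q8; q5-x>q6; q5-y>q9; q6-x>q10; q6-y>q11; q7-x>q10; q7-y>q12; q8-x>q10; q8-y>q13; q9-x>q13; q9-y>q13; q10-x>q14; q10-y>q15; q11-x>q14; q11-y>q16; q12-x>q14; q12-y>q17; q13-x>q17; q13-y>q17; q14-x>q18; q14-y>q19; q15-x>q18; q15-y>q20; q16-x>q18; q16-y>q21; q17-x>q21; q17-y>q21; q18-x>q18; q18-y>q19; q19-x>q18; q19-y>q20; q20-x>q18; q20-y>q21; q21-x>q21; q21-y>q21

Handle the two conditions separately and then intersect. The first has 7 states tracking the input length, saturating at 6; the second has 4 states tracking partial matches of the forbidden pattern `yyy`. A product state is a pair (one from each), accepting exactly when both do.
22 states suffice.
          x    y  
>  q0     q1   q2 
   q1     q3   q4 
   q2     q3   q5 
   q3     q6   q7 
   q4     q6   q8 
   q5     q6   q9 
   q6    q10  q11 
   q7    q10  q12 
   q8    q10  q13 
   q9    q13  q13 
   q10   q14  q15 
   q11   q14  q16 
   q12   q14  q17 
   q13   q17  q17 
 * q14   q18  q19 
 * q15   q18  q20 
 * q16   q18  q21 
   q17   q21  q21 
 * q18   q18  q19 
 * q19   q18  q20 
 * q20   q18  q21 
   q21   q21  q21 
(> = start, * = accepting)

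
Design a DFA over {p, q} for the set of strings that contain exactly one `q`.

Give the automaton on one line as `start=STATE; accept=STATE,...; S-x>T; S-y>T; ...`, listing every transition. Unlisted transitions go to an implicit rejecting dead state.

start=s0; accept=s1; s0-p>s0; s0-q>s1; s1-p>s1; s1-q>s2; s2-p>s2; s2-q>s2

Count `q`s, saturating at 2: state s0 means no `q` yet, s1 means one `q` seen, s2 means more than one. Each `q` increments (capped at s2); other symbols loop. Accept from {s1}.
With 3 states:
        p   q  
>  s0   s0  s1 
 * s1   s1  s2 
   s2   s2  s2 
(> = start, * = accepting)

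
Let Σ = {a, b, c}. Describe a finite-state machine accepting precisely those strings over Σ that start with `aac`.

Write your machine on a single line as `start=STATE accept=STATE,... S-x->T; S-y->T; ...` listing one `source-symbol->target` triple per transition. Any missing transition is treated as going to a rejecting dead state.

start=s0; accept=s3; s0-a->s1; s0-b->s4; s0-c->s4; s1-a->s2; s1-b->s4; s1-c->s4; s2-a->s4; s2-b->s4; s2-c->s3; s3-a->s3; s3-b->s3; s3-c->s3; s4-a->s4; s4-b->s4; s4-c->s4

Check the first 3 symbols one by one: s0 through s2 record how many have matched `aac` so far; any wrong symbol goes to the dead state s4. After all 3 match we enter the accepting sink s3.
With 5 states:
        a   b   c  
>  s0   s1  s4  s4 
   s1   s2  s4  s4 
   s2   s4  s4  s3 
 * s3   s3  s3  s3 
   s4   s4  s4  s4 
(> = start, * = accepting)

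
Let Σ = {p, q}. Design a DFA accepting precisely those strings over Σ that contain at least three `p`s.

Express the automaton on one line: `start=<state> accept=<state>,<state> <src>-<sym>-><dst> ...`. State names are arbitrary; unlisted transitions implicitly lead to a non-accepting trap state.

Only the number of `p`s matters, and only up to 4. Make a chain A → B → C → D → E advanced by each `p` (with E absorbing); every other symbol self-loops. The accepting set is {D, E}.
5 states suffice.
       p  q 
>  A   B  A 
   B   C  B 
   C   D  C 
 * D   E  D 
 * E   E  E 
(> = start, * = accepting)

start=A accept=D,E A-p->B A-q->A B-p->C B-q->B C-p->D C-q->C D-p->E D-q->D E-p->E E-q->E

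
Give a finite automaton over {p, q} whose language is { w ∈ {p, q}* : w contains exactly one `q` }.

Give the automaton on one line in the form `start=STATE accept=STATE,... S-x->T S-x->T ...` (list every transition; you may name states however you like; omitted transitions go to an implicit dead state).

start=A accept=B A-p->A A-q->B B-p->B B-q->C C-p->C C-q->C

Only the number of `q`s matters, and only up to 2. Make a chain A → B → C advanced by each `q` (with C absorbing); every other symbol self-loops. The accepting set is {B}.
3 states suffice.
       p  q 
>  A   A  B 
 * B   B  C 
   C   C  C 
(> = start, * = accepting)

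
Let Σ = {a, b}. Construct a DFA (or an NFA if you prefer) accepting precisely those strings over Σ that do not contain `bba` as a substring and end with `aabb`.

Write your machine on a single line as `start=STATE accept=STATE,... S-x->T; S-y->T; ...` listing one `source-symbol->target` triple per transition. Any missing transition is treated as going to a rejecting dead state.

start=S0; accept=S6; S0-a->S1; S0-b->S2; S1-a->S3; S1-b->S2; S2-a->S1; S2-b->S4; S3-a->S3; S3-b->S5; S4-a->S4; S4-b->S4; S5-a->S1; S5-b->S6; S6-a->S4; S6-b->S4

Run two small machines in parallel and take their product. One (4 states) tracks partial matches of the forbidden pattern `bba`; the other (5 states) tracks how much of the suffix `aabb` has currently been matched. Each combined state is a pair, one component from each; accept when both components accept. Minimizing collapses redundant product states.
7 states suffice.
        a   b  
>  S0   S1  S2 
   S1   S3  S2 
   S2   S1  S4 
   S3   S3  S5 
   S4   S4  S4 
   S5   S1  S6 
 * S6   S4  S4 
(> = start, * = accepting)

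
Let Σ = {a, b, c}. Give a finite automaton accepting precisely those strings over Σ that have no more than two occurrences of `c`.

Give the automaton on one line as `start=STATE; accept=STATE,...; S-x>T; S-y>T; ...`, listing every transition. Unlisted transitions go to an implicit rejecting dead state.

start=s0; accept=s0,s1,s2; s0-a>s0; s0-b>s0; s0-c>s1; s1-a>s1; s1-b>s1; s1-c>s2; s2-a>s2; s2-b>s2; s2-c>s3; s3-a>s3; s3-b>s3; s3-c>s3

Only the number of `c`s matters, and only up to 3. Make a chain s0 → s1 → s2 → s3 advanced by each `c` (with s3 absorbing); every other symbol self-loops. The accepting set is {s0, s1, s2}.
A 4-state machine:
        a   b   c  
>* s0   s0  s0  s1 
 * s1   s1  s1  s2 
 * s2   s2  s2  s3 
   s3   s3  s3  s3 
(> = start, * = accepting)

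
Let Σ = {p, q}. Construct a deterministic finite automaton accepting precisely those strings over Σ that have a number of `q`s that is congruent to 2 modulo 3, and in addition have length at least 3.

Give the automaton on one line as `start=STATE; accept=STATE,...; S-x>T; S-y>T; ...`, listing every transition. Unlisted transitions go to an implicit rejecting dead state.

Run two small machines in parallel and take their product. One (3 states) tracks the count of `q`s modulo 3; the other (5 states) tracks the input length, saturating at 4. Each combined state is a pair, one component from each; accept when both components accept.
With 12 states:
       p  q 
>  A   B  C 
   B   D  E 
   C   E  F 
   D   G  H 
   E   H  I 
   F   I  G 
   G   J  K 
   H   K  L 
 * I   L  J 
   J   J  K 
   K   K  L 
 * L   L  J 
(> = start, * = accepting)

start=A; accept=I,L; A-p>B; A-q>C; B-p>D; B-q>E; C-p>E; C-q>F; D-p>G; D-q>H; E-p>H; E-q>I; F-p>I; F-q>G; G-p>J; G-q>K; H-p>K; H-q>L; I-p>L; I-q>J; J-p>J; J-q>K; K-p>K; K-q>L; L-p>L; L-q>J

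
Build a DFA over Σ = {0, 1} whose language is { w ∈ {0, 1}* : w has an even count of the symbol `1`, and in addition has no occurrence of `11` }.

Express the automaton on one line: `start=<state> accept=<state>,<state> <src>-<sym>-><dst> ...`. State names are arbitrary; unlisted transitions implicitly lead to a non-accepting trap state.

Build one automaton per condition and run them in lockstep. One (2 states) tracks the count of `1`s modulo 2; the other (3 states) tracks partial matches of the forbidden pattern `11`. Each combined state is a pair, one component from each; accept when both components accept. Minimizing collapses redundant product states.
5 states suffice.
        0   1  
>* q0   q0  q1 
   q1   q2  q3 
   q2   q2  q4 
   q3   q3  q3 
 * q4   q0  q3 
(> = start, * = accepting)

start=q0 accept=q0,q4 q0-0->q0 q0-1->q1 q1-0->q2 q1-1->q3 q2-0->q2 q2-1->q4 q3-0->q3 q3-1->q3 q4-0->q0 q4-1->q3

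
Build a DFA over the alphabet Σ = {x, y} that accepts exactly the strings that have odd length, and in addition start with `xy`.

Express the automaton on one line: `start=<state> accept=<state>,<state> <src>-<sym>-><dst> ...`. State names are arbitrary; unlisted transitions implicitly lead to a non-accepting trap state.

Handle the two conditions separately and then intersect. The first has 2 states tracking the input length modulo 2; the second has 4 states tracking whether the input so far still matches the prefix `xy`. A product state is a pair (one from each), accepting exactly when both do. Minimizing collapses redundant product states.
5 states suffice.
        x   y  
>  q0   q1  q2 
   q1   q2  q3 
   q2   q2  q2 
   q3   q4  q4 
 * q4   q3  q3 
(> = start, * = accepting)

start=q0 accept=q4 q0-x->q1 q0-y->q2 q1-x->q2 q1-y->q3 q2-x->q2 q2-y->q2 q3-x->q4 q3-y->q4 q4-x->q3 q4-y->q3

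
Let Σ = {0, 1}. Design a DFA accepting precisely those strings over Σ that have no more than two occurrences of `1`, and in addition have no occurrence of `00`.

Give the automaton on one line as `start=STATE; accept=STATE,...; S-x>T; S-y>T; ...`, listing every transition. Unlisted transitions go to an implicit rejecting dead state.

start=q0; accept=q0,q1,q2,q4,q5,q6; q0-0>q1; q0-1>q2; q1-0>q3; q1-1>q2; q2-0>q4; q2-1>q5; q3-0>q3; q3-1>q3; q4-0>q3; q4-1>q5; q5-0>q6; q5-1>q3; q6-0>q3; q6-1>q3

Build one automaton per condition and run them in lockstep. One (4 states) tracks the count of `1`s, saturating at 3; the other (3 states) tracks partial matches of the forbidden pattern `00`. Each combined state is a pair, one component from each; accept when both components accept. Equivalent product states are then merged.
With 7 states:
        0   1  
>* q0   q1  q2 
 * q1   q3  q2 
 * q2   q4  q5 
   q3   q3  q3 
 * q4   q3  q5 
 * q5   q6  q3 
 * q6   q3  q3 
(> = start, * = accepting)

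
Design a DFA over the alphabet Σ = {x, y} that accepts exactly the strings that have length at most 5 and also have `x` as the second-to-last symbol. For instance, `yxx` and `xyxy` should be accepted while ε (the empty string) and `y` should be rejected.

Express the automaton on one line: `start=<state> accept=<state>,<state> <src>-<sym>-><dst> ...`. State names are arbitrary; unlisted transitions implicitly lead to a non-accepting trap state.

Run two small machines in parallel and take their product. The first has 7 states tracking the input length, saturating at 6; the second has 7 states tracking the last 2 symbols read. A product state is a pair (one from each), accepting exactly when both do. After merging equivalent states the machine shrinks.
A 15-state machine:
          x    y  
>  s0     s1   s2 
   s1     s3   s4 
   s2     s5   s6 
 * s3     s7   s8 
 * s4     s9  s10 
   s5     s7   s8 
   s6     s9  s10 
 * s7    s11  s12 
 * s8    s13  s14 
   s9    s11  s12 
   s10   s13  s14 
 * s11   s12  s12 
 * s12   s14  s14 
   s13   s12  s12 
   s14   s14  s14 
(> = start, * = accepting)

start=s0 accept=s3,s4,s7,s8,s11,s12 s0-x->s1 s0-y->s2 s1-x->s3 s1-y->s4 s2-x->s5 s2-y->s6 s3-x->s7 s3-y->s8 s4-x->s9 s4-y->s10 s5-x->s7 s5-y->s8 s6-x->s9 s6-y->s10 s7-x->s11 s7-y->s12 s8-x->s13 s8-y->s14 s9-x->s11 s9-y->s12 s10-x->s13 s10-y->s14 s11-x->s12 s11-y->s12 s12-x->s14 s12-y->s14 s13-x->s12 s13-y->s12 s14-x->s14 s14-y->s14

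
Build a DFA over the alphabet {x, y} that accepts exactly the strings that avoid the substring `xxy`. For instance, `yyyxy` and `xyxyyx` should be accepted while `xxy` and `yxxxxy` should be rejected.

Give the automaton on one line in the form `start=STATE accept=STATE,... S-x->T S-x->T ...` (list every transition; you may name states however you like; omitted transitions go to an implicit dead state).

start=S0 accept=S0,S1,S2 S0-x->S1 S0-y->S0 S1-x->S2 S1-y->S0 S2-x->S2 S2-y->S3 S3-x->S3 S3-y->S3

Track partial matches of the forbidden pattern `xxy`. State S3 is a dead state reached once `xxy` has occurred; every other state accepts. S0 means no part of `xxy` is currently matched.
        x   y  
>* S0   S1  S0 
 * S1   S2  S0 
 * S2   S2  S3 
   S3   S3  S3 
(> = start, * = accepting)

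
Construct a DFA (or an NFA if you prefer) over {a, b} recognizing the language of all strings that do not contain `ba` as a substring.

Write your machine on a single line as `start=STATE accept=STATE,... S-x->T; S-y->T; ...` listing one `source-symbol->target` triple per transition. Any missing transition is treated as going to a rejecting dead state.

start=s0; accept=s0,s1; s0-a->s0; s0-b->s1; s1-a->s2; s1-b->s1; s2-a->s2; s2-b->s2

This is the complement of 'contains `ba`'. Use the same substring-matching states — s0 through s2 holding how much of `ba` has just been matched — but flip the accepting set: everything except the trap s2 accepts.
A 3-state machine:
        a   b  
>* s0   s0  s1 
 * s1   s2  s1 
   s2   s2  s2 
(> = start, * = accepting)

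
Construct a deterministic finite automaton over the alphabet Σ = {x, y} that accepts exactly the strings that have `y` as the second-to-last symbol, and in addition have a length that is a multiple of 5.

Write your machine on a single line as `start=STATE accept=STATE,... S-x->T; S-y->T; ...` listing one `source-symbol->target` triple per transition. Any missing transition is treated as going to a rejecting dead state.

start=q0; accept=q17,q18; q0-x->q1; q0-y->q2; q1-x->q3; q1-y->q4; q2-x->q5; q2-y->q6; q3-x->q7; q3-y->q8; q4-x->q9; q4-y->q10; q5-x->q7; q5-y->q8; q6-x->q9; q6-y->q10; q7-x->q11; q7-y->q12; q8-x->q13; q8-y->q14; q9-x->q11; q9-y->q12; q10-x->q13; q10-y->q14; q11-x->q15; q11-y->q16; q12-x->q17; q12-y->q18; q13-x->q15; q13-y->q16; q14-x->q17; q14-y->q18; q15-x->q19; q15-y->q20; q16-x->q21; q16-y->q22; q17-x->q19; q17-y->q20; q18-x->q21; q18-y->q22; q19-x->q3; q19-y->q4; q20-x->q5; q20-y->q6; q21-x->q3; q21-y->q4; q22-x->q5; q22-y->q6

Run two small machines in parallel and take their product. One (7 states) tracks the last 2 symbols read; the other (5 states) tracks the input length modulo 5. Each combined state is a pair, one component from each; accept when both components accept.
A 23-state machine:
          x    y  
>  q0     q1   q2 
   q1     q3   q4 
   q2     q5   q6 
   q3     q7   q8 
   q4     q9  q10 
   q5     q7   q8 
   q6     q9  q10 
   q7    q11  q12 
   q8    q13  q14 
   q9    q11  q12 
   q10   q13  q14 
   q11   q15  q16 
   q12   q17  q18 
   q13   q15  q16 
   q14   q17  q18 
   q15   q19  q20 
   q16   q21  q22 
 * q17   q19  q20 
 * q18   q21  q22 
   q19    q3   q4 
   q20    q5   q6 
   q21    q3   q4 
   q22    q5   q6 
(> = start, * = accepting)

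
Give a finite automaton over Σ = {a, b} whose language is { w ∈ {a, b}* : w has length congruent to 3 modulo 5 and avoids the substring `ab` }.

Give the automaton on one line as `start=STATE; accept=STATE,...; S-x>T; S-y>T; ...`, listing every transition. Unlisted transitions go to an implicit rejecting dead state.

Handle the two conditions separately and then intersect. One (5 states) tracks the input length modulo 5; the other (3 states) tracks partial matches of the forbidden pattern `ab`. Each combined state is a pair, one component from each; accept when both components accept.
15 states suffice.
          a    b  
>  S0     S1   S2 
   S1     S3   S4 
   S2     S3   S5 
   S3     S6   S7 
   S4     S7   S7 
   S5     S6   S8 
 * S6     S9  S10 
   S7    S10  S10 
 * S8     S9  S11 
   S9    S12  S13 
   S10   S13  S13 
   S11   S12   S0 
   S12    S1  S14 
   S13   S14  S14 
   S14    S4   S4 
(> = start, * = accepting)

start=S0; accept=S6,S8; S0-a>S1; S0-b>S2; S1-a>S3; S1-b>S4; S2-a>S3; S2-b>S5; S3-a>S6; S3-b>S7; S4-a>S7; S4-b>S7; S5-a>S6; S5-b>S8; S6-a>S9; S6-b>S10; S7-a>S10; S7-b>S10; S8-a>S9; S8-b>S11; S9-a>S12; S9-b>S13; S10-a>S13; S10-b>S13; S11-a>S12; S11-b>S0; S12-a>S1; S12-b>S14; S13-a>S14; S13-b>S14; S14-a>S4; S14-b>S4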